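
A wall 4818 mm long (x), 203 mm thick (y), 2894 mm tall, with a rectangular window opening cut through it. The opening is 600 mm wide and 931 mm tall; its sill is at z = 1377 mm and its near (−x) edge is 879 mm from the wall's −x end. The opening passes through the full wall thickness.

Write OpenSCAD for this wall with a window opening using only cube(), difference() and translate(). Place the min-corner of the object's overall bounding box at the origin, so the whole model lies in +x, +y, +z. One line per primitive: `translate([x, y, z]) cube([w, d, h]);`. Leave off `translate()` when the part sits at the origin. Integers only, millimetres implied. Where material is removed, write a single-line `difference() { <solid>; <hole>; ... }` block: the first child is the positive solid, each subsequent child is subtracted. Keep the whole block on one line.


difference() { cube([4818, 203, 2894]); translate([879, 0, 1377]) cube([600, 203, 931]); }


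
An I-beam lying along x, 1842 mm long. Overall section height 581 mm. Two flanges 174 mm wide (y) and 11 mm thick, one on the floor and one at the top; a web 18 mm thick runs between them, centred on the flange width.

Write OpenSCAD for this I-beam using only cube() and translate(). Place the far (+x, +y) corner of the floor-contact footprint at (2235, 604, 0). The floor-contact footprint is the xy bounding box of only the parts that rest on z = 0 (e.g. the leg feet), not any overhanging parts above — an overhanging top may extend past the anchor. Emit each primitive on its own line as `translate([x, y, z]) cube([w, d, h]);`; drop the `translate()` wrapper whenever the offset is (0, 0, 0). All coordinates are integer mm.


translate([393, 430, 0]) cube([1842, 174, 11]);
translate([393, 508, 11]) cube([1842, 18, 559]);
translate([393, 430, 570]) cube([1842, 174, 11]);


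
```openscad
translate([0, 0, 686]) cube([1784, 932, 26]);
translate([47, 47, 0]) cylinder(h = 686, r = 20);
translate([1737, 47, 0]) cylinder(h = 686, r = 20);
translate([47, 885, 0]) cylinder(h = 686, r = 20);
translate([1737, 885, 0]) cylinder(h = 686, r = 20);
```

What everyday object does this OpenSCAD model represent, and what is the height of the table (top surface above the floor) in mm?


A table. The table height is 712 mm.

A 1784×932×26 slab sits at z = 686 on four Ø40 mm round legs — a table. The top surface is at 686 + 26 = 712 mm.


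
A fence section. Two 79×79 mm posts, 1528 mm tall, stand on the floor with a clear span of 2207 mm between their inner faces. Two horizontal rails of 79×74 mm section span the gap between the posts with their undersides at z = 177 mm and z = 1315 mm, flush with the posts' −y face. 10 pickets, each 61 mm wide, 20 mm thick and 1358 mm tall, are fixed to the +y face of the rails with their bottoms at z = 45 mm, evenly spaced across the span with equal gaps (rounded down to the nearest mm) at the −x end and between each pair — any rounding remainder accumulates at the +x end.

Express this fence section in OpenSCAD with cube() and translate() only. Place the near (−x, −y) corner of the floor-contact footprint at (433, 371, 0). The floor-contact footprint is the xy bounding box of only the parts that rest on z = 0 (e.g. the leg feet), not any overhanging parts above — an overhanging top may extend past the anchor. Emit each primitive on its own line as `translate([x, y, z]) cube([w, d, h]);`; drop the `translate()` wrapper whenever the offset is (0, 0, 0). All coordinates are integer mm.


translate([433, 371, 0]) cube([79, 79, 1528]);
translate([2719, 371, 0]) cube([79, 79, 1528]);
translate([512, 371, 177]) cube([2207, 79, 74]);
translate([512, 371, 1315]) cube([2207, 79, 74]);
translate([657, 450, 45]) cube([61, 20, 1358]);
translate([863, 450, 45]) cube([61, 20, 1358]);
translate([1069, 450, 45]) cube([61, 20, 1358]);
translate([1275, 450, 45]) cube([61, 20, 1358]);
translate([1481, 450, 45]) cube([61, 20, 1358]);
translate([1687, 450, 45]) cube([61, 20, 1358]);
translate([1893, 450, 45]) cube([61, 20, 1358]);
translate([2099, 450, 45]) cube([61, 20, 1358]);
translate([2305, 450, 45]) cube([61, 20, 1358]);
translate([2511, 450, 45]) cube([61, 20, 1358]);


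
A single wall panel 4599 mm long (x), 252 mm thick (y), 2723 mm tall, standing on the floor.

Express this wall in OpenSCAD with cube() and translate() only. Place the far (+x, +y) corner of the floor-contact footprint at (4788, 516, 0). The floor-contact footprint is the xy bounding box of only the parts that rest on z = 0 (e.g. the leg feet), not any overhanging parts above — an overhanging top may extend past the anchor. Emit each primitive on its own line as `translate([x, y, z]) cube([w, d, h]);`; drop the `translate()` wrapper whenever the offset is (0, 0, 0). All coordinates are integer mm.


translate([189, 264, 0]) cube([4599, 252, 2723]);


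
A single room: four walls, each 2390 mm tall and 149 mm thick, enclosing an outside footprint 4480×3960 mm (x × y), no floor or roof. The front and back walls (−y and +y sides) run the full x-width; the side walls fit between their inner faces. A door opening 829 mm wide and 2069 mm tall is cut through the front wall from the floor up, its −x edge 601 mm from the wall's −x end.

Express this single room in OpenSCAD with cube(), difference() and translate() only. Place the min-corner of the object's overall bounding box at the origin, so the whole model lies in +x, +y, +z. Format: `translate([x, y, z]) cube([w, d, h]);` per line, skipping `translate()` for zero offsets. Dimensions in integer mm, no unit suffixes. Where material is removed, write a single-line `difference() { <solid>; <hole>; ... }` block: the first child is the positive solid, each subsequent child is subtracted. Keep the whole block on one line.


difference() { cube([4480, 149, 2390]); translate([601, 0, 0]) cube([829, 149, 2069]); }
translate([0, 3811, 0]) cube([4480, 149, 2390]);
translate([0, 149, 0]) cube([149, 3662, 2390]);
translate([4331, 149, 0]) cube([149, 3662, 2390]);


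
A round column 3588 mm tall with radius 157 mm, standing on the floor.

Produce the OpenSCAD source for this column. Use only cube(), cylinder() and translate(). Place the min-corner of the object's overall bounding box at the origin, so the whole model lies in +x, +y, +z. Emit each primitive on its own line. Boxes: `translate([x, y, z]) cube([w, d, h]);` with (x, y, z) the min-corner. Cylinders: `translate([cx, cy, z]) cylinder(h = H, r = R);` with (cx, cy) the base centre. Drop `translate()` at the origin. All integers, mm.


translate([157, 157, 0]) cylinder(h = 3588, r = 157);


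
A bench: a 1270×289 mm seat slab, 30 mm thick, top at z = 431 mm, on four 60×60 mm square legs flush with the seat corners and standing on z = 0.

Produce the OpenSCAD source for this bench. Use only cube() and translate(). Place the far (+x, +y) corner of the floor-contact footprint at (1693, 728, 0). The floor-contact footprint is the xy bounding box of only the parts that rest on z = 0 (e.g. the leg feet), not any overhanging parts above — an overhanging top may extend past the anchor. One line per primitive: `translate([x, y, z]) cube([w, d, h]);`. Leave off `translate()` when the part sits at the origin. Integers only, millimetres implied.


translate([423, 439, 401]) cube([1270, 289, 30]);
translate([423, 439, 0]) cube([60, 60, 401]);
translate([423, 668, 0]) cube([60, 60, 401]);
translate([1633, 439, 0]) cube([60, 60, 401]);
translate([1633, 668, 0]) cube([60, 60, 401]);


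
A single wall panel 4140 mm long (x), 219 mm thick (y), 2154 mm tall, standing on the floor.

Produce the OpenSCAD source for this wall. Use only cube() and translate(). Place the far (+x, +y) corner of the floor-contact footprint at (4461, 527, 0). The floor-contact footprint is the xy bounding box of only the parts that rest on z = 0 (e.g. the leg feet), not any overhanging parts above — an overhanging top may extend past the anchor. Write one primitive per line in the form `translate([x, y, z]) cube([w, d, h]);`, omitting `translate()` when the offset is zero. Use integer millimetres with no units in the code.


translate([321, 308, 0]) cube([4140, 219, 2154]);


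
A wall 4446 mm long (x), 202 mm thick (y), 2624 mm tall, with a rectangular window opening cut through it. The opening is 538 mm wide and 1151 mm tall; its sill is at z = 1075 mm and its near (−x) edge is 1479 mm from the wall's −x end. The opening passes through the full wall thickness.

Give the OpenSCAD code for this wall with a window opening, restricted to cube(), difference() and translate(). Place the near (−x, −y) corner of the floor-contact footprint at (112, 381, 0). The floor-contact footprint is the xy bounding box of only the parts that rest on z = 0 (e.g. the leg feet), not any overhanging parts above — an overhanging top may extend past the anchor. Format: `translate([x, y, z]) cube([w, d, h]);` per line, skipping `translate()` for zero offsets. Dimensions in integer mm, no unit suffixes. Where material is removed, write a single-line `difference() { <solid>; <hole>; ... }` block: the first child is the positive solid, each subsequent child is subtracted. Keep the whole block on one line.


difference() { translate([112, 381, 0]) cube([4446, 202, 2624]); translate([1591, 381, 1075]) cube([538, 202, 1151]); }


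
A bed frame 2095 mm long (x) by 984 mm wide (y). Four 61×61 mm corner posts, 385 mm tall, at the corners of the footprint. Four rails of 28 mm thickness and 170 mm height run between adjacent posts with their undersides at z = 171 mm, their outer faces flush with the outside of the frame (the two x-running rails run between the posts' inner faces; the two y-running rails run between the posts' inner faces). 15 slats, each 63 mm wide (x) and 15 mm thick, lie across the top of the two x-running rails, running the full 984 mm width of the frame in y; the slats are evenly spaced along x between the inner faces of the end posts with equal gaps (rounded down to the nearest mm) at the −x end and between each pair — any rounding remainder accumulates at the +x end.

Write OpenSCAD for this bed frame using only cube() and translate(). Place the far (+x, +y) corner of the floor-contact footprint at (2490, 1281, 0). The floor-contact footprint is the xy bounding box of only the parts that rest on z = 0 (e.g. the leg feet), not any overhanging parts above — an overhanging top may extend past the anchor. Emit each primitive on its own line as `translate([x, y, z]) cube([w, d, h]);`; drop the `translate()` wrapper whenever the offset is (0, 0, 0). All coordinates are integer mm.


translate([395, 297, 0]) cube([61, 61, 385]);
translate([395, 1220, 0]) cube([61, 61, 385]);
translate([2429, 297, 0]) cube([61, 61, 385]);
translate([2429, 1220, 0]) cube([61, 61, 385]);
translate([456, 297, 171]) cube([1973, 28, 170]);
translate([456, 1253, 171]) cube([1973, 28, 170]);
translate([395, 358, 171]) cube([28, 862, 170]);
translate([2462, 358, 171]) cube([28, 862, 170]);
translate([520, 297, 341]) cube([63, 984, 15]);
translate([647, 297, 341]) cube([63, 984, 15]);
translate([774, 297, 341]) cube([63, 984, 15]);
translate([901, 297, 341]) cube([63, 984, 15]);
translate([1028, 297, 341]) cube([63, 984, 15]);
translate([1155, 297, 341]) cube([63, 984, 15]);
translate([1282, 297, 341]) cube([63, 984, 15]);
translate([1409, 297, 341]) cube([63, 984, 15]);
translate([1536, 297, 341]) cube([63, 984, 15]);
translate([1663, 297, 341]) cube([63, 984, 15]);
translate([1790, 297, 341]) cube([63, 984, 15]);
translate([1917, 297, 341]) cube([63, 984, 15]);
translate([2044, 297, 341]) cube([63, 984, 15]);
translate([2171, 297, 341]) cube([63, 984, 15]);
translate([2298, 297, 341]) cube([63, 984, 15]);


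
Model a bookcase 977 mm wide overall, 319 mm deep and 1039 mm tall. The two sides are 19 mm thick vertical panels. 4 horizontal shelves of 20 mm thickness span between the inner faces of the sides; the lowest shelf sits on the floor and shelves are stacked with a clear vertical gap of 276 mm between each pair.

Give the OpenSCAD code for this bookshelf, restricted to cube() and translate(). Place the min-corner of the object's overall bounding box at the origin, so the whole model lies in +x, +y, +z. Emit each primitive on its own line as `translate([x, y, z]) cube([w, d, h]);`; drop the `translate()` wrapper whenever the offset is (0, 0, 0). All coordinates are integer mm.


cube([19, 319, 1039]);
translate([958, 0, 0]) cube([19, 319, 1039]);
translate([19, 0, 0]) cube([939, 319, 20]);
translate([19, 0, 296]) cube([939, 319, 20]);
translate([19, 0, 592]) cube([939, 319, 20]);
translate([19, 0, 888]) cube([939, 319, 20]);


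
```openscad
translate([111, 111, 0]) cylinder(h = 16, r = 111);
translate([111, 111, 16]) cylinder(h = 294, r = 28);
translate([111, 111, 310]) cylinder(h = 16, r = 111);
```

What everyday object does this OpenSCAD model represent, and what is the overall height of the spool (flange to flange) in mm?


A spool. The overall height is 326 mm.

Three coaxial cylinders, large–small–large — a spool. Two 16 mm flanges and a 294 mm core give 16 + 294 + 16 = 326 mm.


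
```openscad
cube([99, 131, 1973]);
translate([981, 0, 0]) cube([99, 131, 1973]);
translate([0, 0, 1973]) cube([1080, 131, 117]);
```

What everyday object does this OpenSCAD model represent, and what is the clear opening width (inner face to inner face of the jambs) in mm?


A door frame. The clear opening width is 882 mm.

Two 1973 mm tall posts with a header on top — a door frame. The left jamb is 99 mm wide at x = 0; the right jamb starts at x = 981. The clear opening is 981 − 99 = 882 mm.


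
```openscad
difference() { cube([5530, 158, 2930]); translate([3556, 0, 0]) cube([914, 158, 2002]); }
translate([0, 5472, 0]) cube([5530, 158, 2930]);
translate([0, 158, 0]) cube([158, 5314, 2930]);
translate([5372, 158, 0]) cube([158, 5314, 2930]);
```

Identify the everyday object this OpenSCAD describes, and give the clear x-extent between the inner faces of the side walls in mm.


A single room. The interior width is 5214 mm.

Four walls enclosing a rectangle with a door in the front wall — a room. Outside width 5530 minus two 158 mm walls gives 5214 mm.


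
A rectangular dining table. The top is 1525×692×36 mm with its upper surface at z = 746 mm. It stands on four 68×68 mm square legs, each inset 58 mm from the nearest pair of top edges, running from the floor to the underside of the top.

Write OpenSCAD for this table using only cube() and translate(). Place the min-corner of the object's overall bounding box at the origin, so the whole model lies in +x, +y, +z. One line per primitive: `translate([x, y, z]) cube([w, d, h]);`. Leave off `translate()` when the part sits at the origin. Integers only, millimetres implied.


translate([0, 0, 710]) cube([1525, 692, 36]);
translate([58, 58, 0]) cube([68, 68, 710]);
translate([1399, 58, 0]) cube([68, 68, 710]);
translate([58, 566, 0]) cube([68, 68, 710]);
translate([1399, 566, 0]) cube([68, 68, 710]);


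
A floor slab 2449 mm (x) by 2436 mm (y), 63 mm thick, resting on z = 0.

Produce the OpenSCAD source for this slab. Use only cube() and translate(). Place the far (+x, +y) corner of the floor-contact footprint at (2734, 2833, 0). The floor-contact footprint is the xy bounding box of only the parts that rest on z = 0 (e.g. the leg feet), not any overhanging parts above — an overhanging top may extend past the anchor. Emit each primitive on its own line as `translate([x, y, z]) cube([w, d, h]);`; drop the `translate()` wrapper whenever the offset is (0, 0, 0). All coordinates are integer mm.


translate([285, 397, 0]) cube([2449, 2436, 63]);


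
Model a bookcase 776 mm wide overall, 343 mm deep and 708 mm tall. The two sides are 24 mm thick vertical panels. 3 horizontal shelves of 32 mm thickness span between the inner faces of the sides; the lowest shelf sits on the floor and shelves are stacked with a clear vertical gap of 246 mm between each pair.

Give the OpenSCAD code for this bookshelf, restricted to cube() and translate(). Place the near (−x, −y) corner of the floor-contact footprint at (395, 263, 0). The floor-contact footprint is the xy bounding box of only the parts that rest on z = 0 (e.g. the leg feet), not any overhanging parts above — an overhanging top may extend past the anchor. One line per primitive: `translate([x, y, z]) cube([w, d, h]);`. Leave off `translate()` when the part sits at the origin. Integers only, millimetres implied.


translate([395, 263, 0]) cube([24, 343, 708]);
translate([1147, 263, 0]) cube([24, 343, 708]);
translate([419, 263, 0]) cube([728, 343, 32]);
translate([419, 263, 278]) cube([728, 343, 32]);
translate([419, 263, 556]) cube([728, 343, 32]);


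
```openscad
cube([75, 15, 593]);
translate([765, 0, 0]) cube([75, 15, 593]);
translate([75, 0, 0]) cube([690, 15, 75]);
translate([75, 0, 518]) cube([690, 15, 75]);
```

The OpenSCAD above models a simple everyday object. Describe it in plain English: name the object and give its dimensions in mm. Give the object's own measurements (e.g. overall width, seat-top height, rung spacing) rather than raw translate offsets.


A rectangular picture frame lying in the x–z plane (depth along y). The opening is 690 mm wide (x) by 443 mm tall (z), surrounded by a border 75 mm wide on all four sides. The frame is 15 mm deep and is made of two full-height vertical stiles with two horizontal rails fitted between them.


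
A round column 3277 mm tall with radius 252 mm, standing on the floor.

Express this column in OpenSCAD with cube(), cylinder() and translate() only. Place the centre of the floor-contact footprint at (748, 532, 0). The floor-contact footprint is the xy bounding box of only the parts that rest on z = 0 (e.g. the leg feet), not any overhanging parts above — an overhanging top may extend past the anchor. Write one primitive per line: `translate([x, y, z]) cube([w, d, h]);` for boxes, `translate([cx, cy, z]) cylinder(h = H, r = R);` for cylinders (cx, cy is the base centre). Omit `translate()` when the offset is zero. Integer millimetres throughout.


translate([748, 532, 0]) cylinder(h = 3277, r = 252);


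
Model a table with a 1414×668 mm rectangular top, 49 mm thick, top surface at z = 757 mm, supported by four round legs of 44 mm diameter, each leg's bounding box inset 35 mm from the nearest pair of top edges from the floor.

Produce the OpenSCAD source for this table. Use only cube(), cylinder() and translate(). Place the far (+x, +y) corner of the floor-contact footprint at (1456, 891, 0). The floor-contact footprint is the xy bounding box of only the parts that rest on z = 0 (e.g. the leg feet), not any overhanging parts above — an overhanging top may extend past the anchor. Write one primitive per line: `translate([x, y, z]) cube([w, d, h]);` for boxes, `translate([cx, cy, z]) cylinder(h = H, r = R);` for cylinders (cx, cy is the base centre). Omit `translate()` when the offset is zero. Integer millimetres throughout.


// leg_h = 757 - 49 = 708
translate([77, 258, 708]) cube([1414, 668, 49]);
translate([134, 315, 0]) cylinder(h = 708, r = 22);
translate([1434, 315, 0]) cylinder(h = 708, r = 22);
translate([134, 869, 0]) cylinder(h = 708, r = 22);
translate([1434, 869, 0]) cylinder(h = 708, r = 22);


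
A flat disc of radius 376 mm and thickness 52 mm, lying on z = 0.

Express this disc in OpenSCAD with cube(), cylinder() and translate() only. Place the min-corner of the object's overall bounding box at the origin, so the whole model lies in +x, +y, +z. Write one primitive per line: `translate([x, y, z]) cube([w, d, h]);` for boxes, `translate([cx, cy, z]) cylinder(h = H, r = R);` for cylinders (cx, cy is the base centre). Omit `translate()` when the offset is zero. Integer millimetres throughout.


translate([376, 376, 0]) cylinder(h = 52, r = 376);


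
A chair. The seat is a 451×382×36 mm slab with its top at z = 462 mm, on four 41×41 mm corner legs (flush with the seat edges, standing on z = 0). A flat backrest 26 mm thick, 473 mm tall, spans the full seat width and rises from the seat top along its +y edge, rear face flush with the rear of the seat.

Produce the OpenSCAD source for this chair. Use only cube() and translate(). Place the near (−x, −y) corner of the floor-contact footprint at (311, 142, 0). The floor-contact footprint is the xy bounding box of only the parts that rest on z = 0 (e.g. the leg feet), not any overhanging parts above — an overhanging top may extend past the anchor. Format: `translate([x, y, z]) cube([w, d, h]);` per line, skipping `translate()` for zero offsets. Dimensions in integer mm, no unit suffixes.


translate([311, 142, 426]) cube([451, 382, 36]);
translate([311, 142, 0]) cube([41, 41, 426]);
translate([721, 142, 0]) cube([41, 41, 426]);
translate([311, 483, 0]) cube([41, 41, 426]);
translate([721, 483, 0]) cube([41, 41, 426]);
translate([311, 498, 462]) cube([451, 26, 473]);


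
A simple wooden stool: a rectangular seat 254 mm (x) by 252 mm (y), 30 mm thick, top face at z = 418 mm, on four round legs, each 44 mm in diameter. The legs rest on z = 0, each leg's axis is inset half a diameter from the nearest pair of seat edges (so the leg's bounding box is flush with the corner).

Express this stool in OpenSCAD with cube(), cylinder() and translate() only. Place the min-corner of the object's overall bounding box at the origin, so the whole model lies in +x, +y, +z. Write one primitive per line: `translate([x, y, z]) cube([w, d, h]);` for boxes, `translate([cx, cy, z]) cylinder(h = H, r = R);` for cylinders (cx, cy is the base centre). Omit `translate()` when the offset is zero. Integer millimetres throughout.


translate([0, 0, 388]) cube([254, 252, 30]);
translate([22, 22, 0]) cylinder(h = 388, r = 22);
translate([232, 22, 0]) cylinder(h = 388, r = 22);
translate([22, 230, 0]) cylinder(h = 388, r = 22);
translate([232, 230, 0]) cylinder(h = 388, r = 22);


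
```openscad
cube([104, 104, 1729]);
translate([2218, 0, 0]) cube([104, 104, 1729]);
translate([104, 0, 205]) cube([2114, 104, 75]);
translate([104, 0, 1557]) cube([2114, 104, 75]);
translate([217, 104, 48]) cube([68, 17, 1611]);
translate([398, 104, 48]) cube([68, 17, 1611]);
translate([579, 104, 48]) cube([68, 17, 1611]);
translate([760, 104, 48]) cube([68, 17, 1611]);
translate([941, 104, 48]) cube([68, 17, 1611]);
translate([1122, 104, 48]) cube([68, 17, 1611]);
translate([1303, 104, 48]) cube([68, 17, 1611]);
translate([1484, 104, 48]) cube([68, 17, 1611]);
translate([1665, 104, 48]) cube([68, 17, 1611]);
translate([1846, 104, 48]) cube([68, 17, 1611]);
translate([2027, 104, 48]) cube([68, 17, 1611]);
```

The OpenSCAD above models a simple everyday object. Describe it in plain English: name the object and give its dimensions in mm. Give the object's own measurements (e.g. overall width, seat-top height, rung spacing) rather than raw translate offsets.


A fence section. Two 104×104 mm posts, 1729 mm tall, stand on the floor with a clear span of 2114 mm between their inner faces. Two horizontal rails of 104×75 mm section span the gap between the posts with their undersides at z = 205 mm and z = 1557 mm, flush with the posts' −y face. 11 pickets, each 68 mm wide, 17 mm thick and 1611 mm tall, are fixed to the +y face of the rails with their bottoms at z = 48 mm, spaced across the span with a 113 mm gap after the −x post and between neighbouring pickets, with 123 mm left before the +x post.


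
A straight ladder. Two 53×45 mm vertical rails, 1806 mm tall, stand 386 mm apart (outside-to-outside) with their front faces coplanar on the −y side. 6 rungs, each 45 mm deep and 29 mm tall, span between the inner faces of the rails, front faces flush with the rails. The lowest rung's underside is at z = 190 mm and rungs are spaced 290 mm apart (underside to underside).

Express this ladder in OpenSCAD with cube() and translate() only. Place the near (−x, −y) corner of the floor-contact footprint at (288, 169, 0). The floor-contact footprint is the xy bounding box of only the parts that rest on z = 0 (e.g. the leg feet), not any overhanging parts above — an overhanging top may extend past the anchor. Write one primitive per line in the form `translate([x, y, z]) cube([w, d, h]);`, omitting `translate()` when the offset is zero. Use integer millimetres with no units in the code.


// rung span = 386 - 2*53 = 280
// rung[k] z = 190 + k*290
translate([288, 169, 0]) cube([53, 45, 1806]);
translate([621, 169, 0]) cube([53, 45, 1806]);
translate([341, 169, 190]) cube([280, 45, 29]);
translate([341, 169, 480]) cube([280, 45, 29]);
translate([341, 169, 770]) cube([280, 45, 29]);
translate([341, 169, 1060]) cube([280, 45, 29]);
translate([341, 169, 1350]) cube([280, 45, 29]);
translate([341, 169, 1640]) cube([280, 45, 29]);


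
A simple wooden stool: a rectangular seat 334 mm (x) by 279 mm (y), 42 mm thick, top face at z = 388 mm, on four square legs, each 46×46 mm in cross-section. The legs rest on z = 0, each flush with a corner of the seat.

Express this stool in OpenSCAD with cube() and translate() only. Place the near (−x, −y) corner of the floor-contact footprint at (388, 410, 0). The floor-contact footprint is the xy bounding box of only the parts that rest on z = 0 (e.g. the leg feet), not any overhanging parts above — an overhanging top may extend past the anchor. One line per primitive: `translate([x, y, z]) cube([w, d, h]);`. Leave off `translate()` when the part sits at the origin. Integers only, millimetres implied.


// leg_h = 388 - 42 = 346
translate([388, 410, 346]) cube([334, 279, 42]);
translate([388, 410, 0]) cube([46, 46, 346]);
translate([676, 410, 0]) cube([46, 46, 346]);
translate([388, 643, 0]) cube([46, 46, 346]);
translate([676, 643, 0]) cube([46, 46, 346]);


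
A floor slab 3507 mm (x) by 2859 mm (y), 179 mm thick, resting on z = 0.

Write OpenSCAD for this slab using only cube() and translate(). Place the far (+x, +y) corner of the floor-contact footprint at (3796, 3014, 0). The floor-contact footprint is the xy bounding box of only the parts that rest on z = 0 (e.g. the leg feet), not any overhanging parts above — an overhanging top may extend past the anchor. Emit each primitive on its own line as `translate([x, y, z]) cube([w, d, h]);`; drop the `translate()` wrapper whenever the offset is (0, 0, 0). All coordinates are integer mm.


translate([289, 155, 0]) cube([3507, 2859, 179]);


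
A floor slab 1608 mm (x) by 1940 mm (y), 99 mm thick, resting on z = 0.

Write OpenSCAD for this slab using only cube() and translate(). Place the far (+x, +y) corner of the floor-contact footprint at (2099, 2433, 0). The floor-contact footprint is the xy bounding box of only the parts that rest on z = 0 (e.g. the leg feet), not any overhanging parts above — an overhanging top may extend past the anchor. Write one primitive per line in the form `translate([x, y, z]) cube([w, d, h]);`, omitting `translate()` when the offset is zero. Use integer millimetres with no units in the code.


translate([491, 493, 0]) cube([1608, 1940, 99]);


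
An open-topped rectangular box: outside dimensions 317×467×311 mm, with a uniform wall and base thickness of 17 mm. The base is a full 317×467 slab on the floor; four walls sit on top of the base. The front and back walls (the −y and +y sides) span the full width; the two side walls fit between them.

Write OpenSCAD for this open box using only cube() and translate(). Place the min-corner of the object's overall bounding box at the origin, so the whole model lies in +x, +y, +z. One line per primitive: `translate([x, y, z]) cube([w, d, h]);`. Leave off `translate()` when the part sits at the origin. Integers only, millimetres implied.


cube([317, 467, 17]);
translate([0, 0, 17]) cube([317, 17, 294]);
translate([0, 450, 17]) cube([317, 17, 294]);
translate([0, 17, 17]) cube([17, 433, 294]);
translate([300, 17, 17]) cube([17, 433, 294]);


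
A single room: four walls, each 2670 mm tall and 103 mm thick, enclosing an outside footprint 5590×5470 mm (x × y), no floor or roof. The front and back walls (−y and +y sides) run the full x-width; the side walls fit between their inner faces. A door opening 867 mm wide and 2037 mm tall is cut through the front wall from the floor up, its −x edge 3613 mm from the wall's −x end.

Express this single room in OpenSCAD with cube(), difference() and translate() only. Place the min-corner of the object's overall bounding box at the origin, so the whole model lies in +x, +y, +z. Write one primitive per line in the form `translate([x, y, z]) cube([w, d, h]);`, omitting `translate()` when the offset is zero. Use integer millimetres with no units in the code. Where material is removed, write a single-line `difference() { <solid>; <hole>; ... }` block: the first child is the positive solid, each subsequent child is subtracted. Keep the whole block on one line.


difference() { cube([5590, 103, 2670]); translate([3613, 0, 0]) cube([867, 103, 2037]); }
translate([0, 5367, 0]) cube([5590, 103, 2670]);
translate([0, 103, 0]) cube([103, 5264, 2670]);
translate([5487, 103, 0]) cube([103, 5264, 2670]);


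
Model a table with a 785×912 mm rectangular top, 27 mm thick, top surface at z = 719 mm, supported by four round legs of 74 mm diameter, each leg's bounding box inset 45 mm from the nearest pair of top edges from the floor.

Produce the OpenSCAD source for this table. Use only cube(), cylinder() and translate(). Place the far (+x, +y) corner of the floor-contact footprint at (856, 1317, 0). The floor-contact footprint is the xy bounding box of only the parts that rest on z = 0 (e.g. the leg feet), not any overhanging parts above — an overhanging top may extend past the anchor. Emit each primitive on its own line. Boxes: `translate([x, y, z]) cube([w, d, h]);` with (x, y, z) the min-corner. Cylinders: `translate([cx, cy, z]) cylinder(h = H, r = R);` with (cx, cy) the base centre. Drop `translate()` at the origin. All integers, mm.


translate([116, 450, 692]) cube([785, 912, 27]);
translate([198, 532, 0]) cylinder(h = 692, r = 37);
translate([819, 532, 0]) cylinder(h = 692, r = 37);
translate([198, 1280, 0]) cylinder(h = 692, r = 37);
translate([819, 1280, 0]) cylinder(h = 692, r = 37);


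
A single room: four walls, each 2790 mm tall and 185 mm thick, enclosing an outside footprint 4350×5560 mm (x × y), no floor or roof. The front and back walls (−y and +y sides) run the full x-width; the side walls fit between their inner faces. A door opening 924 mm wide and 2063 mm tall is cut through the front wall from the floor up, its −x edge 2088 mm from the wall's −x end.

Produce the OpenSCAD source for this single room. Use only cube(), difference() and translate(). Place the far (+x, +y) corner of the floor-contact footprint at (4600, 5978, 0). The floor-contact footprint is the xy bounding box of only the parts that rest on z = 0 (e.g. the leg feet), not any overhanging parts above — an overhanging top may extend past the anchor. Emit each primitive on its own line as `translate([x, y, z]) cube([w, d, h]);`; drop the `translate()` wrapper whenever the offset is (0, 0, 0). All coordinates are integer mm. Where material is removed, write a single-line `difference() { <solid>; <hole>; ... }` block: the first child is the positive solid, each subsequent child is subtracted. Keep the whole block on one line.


difference() { translate([250, 418, 0]) cube([4350, 185, 2790]); translate([2338, 418, 0]) cube([924, 185, 2063]); }
translate([250, 5793, 0]) cube([4350, 185, 2790]);
translate([250, 603, 0]) cube([185, 5190, 2790]);
translate([4415, 603, 0]) cube([185, 5190, 2790]);


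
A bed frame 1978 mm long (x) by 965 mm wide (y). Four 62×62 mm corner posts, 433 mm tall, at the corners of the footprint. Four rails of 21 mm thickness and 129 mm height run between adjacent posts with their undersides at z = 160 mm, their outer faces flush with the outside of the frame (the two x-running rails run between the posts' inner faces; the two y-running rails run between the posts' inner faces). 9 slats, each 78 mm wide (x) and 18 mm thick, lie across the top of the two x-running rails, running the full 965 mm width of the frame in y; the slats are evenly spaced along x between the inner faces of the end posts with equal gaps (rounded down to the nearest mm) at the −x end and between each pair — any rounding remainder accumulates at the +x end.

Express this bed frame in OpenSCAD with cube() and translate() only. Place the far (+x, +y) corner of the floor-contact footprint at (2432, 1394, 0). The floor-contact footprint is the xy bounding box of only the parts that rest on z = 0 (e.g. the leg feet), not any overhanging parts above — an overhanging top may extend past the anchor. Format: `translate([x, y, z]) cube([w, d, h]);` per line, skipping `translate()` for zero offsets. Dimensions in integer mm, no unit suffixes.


translate([454, 429, 0]) cube([62, 62, 433]);
translate([454, 1332, 0]) cube([62, 62, 433]);
translate([2370, 429, 0]) cube([62, 62, 433]);
translate([2370, 1332, 0]) cube([62, 62, 433]);
translate([516, 429, 160]) cube([1854, 21, 129]);
translate([516, 1373, 160]) cube([1854, 21, 129]);
translate([454, 491, 160]) cube([21, 841, 129]);
translate([2411, 491, 160]) cube([21, 841, 129]);
translate([631, 429, 289]) cube([78, 965, 18]);
translate([824, 429, 289]) cube([78, 965, 18]);
translate([1017, 429, 289]) cube([78, 965, 18]);
translate([1210, 429, 289]) cube([78, 965, 18]);
translate([1403, 429, 289]) cube([78, 965, 18]);
translate([1596, 429, 289]) cube([78, 965, 18]);
translate([1789, 429, 289]) cube([78, 965, 18]);
translate([1982, 429, 289]) cube([78, 965, 18]);
translate([2175, 429, 289]) cube([78, 965, 18]);


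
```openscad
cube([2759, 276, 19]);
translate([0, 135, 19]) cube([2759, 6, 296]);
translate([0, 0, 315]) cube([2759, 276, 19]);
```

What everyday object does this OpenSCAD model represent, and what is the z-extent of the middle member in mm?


An I-beam. The web height is 296 mm.

Two wide flanges with a thin centred web — an I-beam. Overall 334 mm minus two 19 mm flanges gives a web of 334 − 2·19 = 296 mm.


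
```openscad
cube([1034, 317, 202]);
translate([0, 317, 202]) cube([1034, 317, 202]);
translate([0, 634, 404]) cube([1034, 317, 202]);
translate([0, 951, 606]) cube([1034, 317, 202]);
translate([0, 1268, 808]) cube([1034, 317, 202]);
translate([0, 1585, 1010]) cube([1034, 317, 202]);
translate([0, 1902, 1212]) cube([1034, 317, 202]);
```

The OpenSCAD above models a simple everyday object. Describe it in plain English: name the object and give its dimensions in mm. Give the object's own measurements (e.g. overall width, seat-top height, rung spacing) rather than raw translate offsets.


A straight staircase of 7 solid steps. Each step is 1034 mm wide (x), 317 mm deep (y, the going) and 202 mm tall (the rise). The first step rests on the floor; each subsequent step sits one going further in +y and one rise higher in +z, directly behind and above the previous step with no overlap.


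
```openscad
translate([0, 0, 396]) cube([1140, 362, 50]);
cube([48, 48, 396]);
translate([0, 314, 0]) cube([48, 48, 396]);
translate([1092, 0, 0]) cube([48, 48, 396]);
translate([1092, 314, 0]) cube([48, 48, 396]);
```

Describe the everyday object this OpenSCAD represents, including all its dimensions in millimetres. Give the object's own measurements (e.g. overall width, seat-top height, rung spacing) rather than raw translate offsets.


A bench: a 1140×362 mm seat slab, 50 mm thick, top at z = 446 mm, on four 48×48 mm square legs flush with the seat corners and standing on z = 0.


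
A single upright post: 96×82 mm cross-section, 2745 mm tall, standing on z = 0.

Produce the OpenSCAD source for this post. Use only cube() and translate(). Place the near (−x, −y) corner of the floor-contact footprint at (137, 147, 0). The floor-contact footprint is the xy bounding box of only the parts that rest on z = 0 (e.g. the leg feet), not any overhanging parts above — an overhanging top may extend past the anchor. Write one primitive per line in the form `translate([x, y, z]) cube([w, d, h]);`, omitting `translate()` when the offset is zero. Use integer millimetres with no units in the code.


translate([137, 147, 0]) cube([96, 82, 2745]);


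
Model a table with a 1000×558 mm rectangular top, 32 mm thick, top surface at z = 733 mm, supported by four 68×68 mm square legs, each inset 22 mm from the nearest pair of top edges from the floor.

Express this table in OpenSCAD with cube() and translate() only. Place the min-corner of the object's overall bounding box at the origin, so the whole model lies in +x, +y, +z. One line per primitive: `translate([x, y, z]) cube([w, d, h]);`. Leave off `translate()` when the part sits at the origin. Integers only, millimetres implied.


translate([0, 0, 701]) cube([1000, 558, 32]);
translate([22, 22, 0]) cube([68, 68, 701]);
translate([910, 22, 0]) cube([68, 68, 701]);
translate([22, 468, 0]) cube([68, 68, 701]);
translate([910, 468, 0]) cube([68, 68, 701]);


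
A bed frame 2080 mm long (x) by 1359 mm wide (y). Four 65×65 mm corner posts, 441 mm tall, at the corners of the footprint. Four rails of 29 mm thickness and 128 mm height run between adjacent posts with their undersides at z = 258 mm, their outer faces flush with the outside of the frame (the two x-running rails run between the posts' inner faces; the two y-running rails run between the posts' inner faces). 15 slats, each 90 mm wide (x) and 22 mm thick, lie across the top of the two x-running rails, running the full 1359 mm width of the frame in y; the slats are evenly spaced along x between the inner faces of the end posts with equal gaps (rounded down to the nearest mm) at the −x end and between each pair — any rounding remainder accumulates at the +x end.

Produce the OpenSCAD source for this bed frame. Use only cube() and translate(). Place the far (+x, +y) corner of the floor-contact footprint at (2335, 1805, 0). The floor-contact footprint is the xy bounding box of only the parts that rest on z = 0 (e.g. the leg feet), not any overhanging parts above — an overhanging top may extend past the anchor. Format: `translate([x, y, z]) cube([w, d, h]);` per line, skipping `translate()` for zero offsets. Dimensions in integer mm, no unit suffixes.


translate([255, 446, 0]) cube([65, 65, 441]);
translate([255, 1740, 0]) cube([65, 65, 441]);
translate([2270, 446, 0]) cube([65, 65, 441]);
translate([2270, 1740, 0]) cube([65, 65, 441]);
translate([320, 446, 258]) cube([1950, 29, 128]);
translate([320, 1776, 258]) cube([1950, 29, 128]);
translate([255, 511, 258]) cube([29, 1229, 128]);
translate([2306, 511, 258]) cube([29, 1229, 128]);
translate([357, 446, 386]) cube([90, 1359, 22]);
translate([484, 446, 386]) cube([90, 1359, 22]);
translate([611, 446, 386]) cube([90, 1359, 22]);
translate([738, 446, 386]) cube([90, 1359, 22]);
translate([865, 446, 386]) cube([90, 1359, 22]);
translate([992, 446, 386]) cube([90, 1359, 22]);
translate([1119, 446, 386]) cube([90, 1359, 22]);
translate([1246, 446, 386]) cube([90, 1359, 22]);
translate([1373, 446, 386]) cube([90, 1359, 22]);
translate([1500, 446, 386]) cube([90, 1359, 22]);
translate([1627, 446, 386]) cube([90, 1359, 22]);
translate([1754, 446, 386]) cube([90, 1359, 22]);
translate([1881, 446, 386]) cube([90, 1359, 22]);
translate([2008, 446, 386]) cube([90, 1359, 22]);
translate([2135, 446, 386]) cube([90, 1359, 22]);


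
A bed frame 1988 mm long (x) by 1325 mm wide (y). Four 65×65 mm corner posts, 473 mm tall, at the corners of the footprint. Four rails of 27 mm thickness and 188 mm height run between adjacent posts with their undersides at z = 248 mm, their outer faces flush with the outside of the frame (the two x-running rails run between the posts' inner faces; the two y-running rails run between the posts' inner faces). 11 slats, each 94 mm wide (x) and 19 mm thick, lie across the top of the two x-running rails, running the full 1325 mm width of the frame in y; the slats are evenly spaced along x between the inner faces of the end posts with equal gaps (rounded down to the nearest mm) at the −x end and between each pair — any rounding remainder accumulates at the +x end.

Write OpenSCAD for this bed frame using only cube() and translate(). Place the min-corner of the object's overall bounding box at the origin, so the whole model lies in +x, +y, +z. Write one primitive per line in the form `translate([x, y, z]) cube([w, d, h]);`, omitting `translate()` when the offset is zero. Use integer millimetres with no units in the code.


cube([65, 65, 473]);
translate([0, 1260, 0]) cube([65, 65, 473]);
translate([1923, 0, 0]) cube([65, 65, 473]);
translate([1923, 1260, 0]) cube([65, 65, 473]);
translate([65, 0, 248]) cube([1858, 27, 188]);
translate([65, 1298, 248]) cube([1858, 27, 188]);
translate([0, 65, 248]) cube([27, 1195, 188]);
translate([1961, 65, 248]) cube([27, 1195, 188]);
translate([133, 0, 436]) cube([94, 1325, 19]);
translate([295, 0, 436]) cube([94, 1325, 19]);
translate([457, 0, 436]) cube([94, 1325, 19]);
translate([619, 0, 436]) cube([94, 1325, 19]);
translate([781, 0, 436]) cube([94, 1325, 19]);
translate([943, 0, 436]) cube([94, 1325, 19]);
translate([1105, 0, 436]) cube([94, 1325, 19]);
translate([1267, 0, 436]) cube([94, 1325, 19]);
translate([1429, 0, 436]) cube([94, 1325, 19]);
translate([1591, 0, 436]) cube([94, 1325, 19]);
translate([1753, 0, 436]) cube([94, 1325, 19]);
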